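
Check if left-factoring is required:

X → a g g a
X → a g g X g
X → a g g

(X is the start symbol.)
Yes, X has productions with common prefix 'a g g'

Left-factoring is needed when two productions for the same non-terminal
share a common prefix on the right-hand side.

Productions for X:
  X → a g g a
  X → a g g X g
  X → a g g

Found common prefix 'a g g' in productions for X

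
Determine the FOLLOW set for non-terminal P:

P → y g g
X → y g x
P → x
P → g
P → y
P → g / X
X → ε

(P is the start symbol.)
{ $ }

P is the start symbol, so $ ∈ FOLLOW(P).
P does not occur on any right-hand side.

Taking the union: FOLLOW(P) = { $ }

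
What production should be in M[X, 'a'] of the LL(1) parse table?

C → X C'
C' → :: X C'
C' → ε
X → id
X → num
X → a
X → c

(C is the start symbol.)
To find M[X, 'a'], we find productions for X where 'a' is in the predict set (PREDICT(N → α) = (FIRST(α) \ {ε}) ∪ (FOLLOW(N) if α ⇒* ε)).

X → id: PREDICT = { 'id' }
X → num: PREDICT = { 'num' }
X → a: PREDICT = { 'a' }
  'a' is in predict set, so this production goes in M[X, 'a']
X → c: PREDICT = { 'c' }

M[X, 'a'] = X → a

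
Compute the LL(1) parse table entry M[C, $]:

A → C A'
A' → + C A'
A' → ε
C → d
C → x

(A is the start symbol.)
Empty (error entry)

To find M[C, $], we find productions for C where $ is in the predict set (PREDICT(N → α) = (FIRST(α) \ {ε}) ∪ (FOLLOW(N) if α ⇒* ε)).

C → d: PREDICT = { 'd' }
C → x: PREDICT = { 'x' }

M[C, $] is empty (no production applies)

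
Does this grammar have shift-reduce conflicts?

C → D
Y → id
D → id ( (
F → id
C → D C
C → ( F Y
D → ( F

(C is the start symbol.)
Yes — I3: [C → D .] vs [C → . ( F Y]; I8: [D → ( F .] vs [Y → . id]

A shift-reduce conflict occurs when an LR(0) state has both:
  - a complete (reduce) item [A → α .] (dot at the end), and
  - a shift item [B → β . c γ] (dot before a terminal).

Augment with C' → C and build the canonical LR(0) collection (I0 = CLOSURE({[C' → . C]}), then GOTO on every symbol after a dot until no new states appear). It has 12 states:
  I0: { [C → . ( F Y], [C → . D C], [C → . D], [C' → . C], [D → . ( F], [D → . id ( (] }  — shift
  I1: { [C → ( . F Y], [D → ( . F], [F → . id] }  — shift
  I2: { [C' → C .] }  — accept
  I3: { [C → . ( F Y], [C → . D C], [C → . D], [C → D . C], [C → D .], [D → . ( F], [D → . id ( (] }  — shift, reduce
  I4: { [D → id . ( (] }  — shift
  I5: { [D → id ( . (] }  — shift
  I6: { [D → id ( ( .] }  — reduce
  I7: { [C → D C .] }  — reduce
  I8: { [C → ( F . Y], [D → ( F .], [Y → . id] }  — shift, reduce
  I9: { [F → id .] }  — reduce
  I10: { [C → ( F Y .] }  — reduce
  I11: { [Y → id .] }  — reduce

I3 contains reduce item [C → D .] and shift items [C → . ( F Y], [D → . ( F], [D → . id ( (] — shift-reduce conflict.
I8 contains reduce item [D → ( F .] and shift item [Y → . id] — shift-reduce conflict.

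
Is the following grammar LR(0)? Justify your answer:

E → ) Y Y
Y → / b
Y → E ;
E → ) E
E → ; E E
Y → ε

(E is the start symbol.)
No. Shift-reduce conflict between [Y → .] and [E → . ) E]

A grammar is LR(0) if no state in the canonical LR(0) collection has:
  - both a shift item (dot before a terminal) and a complete item (shift-reduce conflict), or
  - two or more complete items (reduce-reduce conflict; the accept item [E' → E .] counts as a complete item here).

Augment with E' → E and build the canonical LR(0) collection (I0 = CLOSURE({[E' → . E]}), then GOTO on every symbol after a dot until no new states appear). It has 13 states:
  I0: { [E → . ) E], [E → . ) Y Y], [E → . ; E E], [E' → . E] }  — shift
  I1: { [E → ) . E], [E → ) . Y Y], [E → . ) E], [E → . ) Y Y], [E → . ; E E], [Y → . / b], [Y → . E ;], [Y → .] }  — shift, reduce
  I2: { [E → . ) E], [E → . ) Y Y], [E → . ; E E], [E → ; . E E] }  — shift
  I3: { [E' → E .] }  — accept
  I4: { [E → . ) E], [E → . ) Y Y], [E → . ; E E], [E → ; E . E] }  — shift
  I5: { [E → ; E E .] }  — reduce
  I6: { [Y → / . b] }  — shift
  I7: { [E → ) E .], [Y → E . ;] }  — shift, reduce
  I8: { [E → ) Y . Y], [E → . ) E], [E → . ) Y Y], [E → . ; E E], [Y → . / b], [Y → . E ;], [Y → .] }  — shift, reduce
  I9: { [Y → E . ;] }  — shift
  I10: { [E → ) Y Y .] }  — reduce
  I11: { [Y → E ; .] }  — reduce
  I12: { [Y → / b .] }  — reduce

Conflict in state I1:
  Shift-reduce conflict between [Y → .] and [E → . ) E]
So the grammar is NOT LR(0).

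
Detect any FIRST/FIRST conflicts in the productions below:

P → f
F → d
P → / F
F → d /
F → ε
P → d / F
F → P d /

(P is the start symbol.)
A FIRST/FIRST conflict occurs when two productions N → α and N → β for the same non-terminal have FIRST(α) ∩ FIRST(β) ≠ ∅ (with ε ∈ FIRST of a nullable right-hand side, so two nullable alternatives also conflict).

FIRST sets of the non-terminals at (or reachable through a nullable prefix from) the front of some alternative:
  FIRST(P) = { '/', 'd', 'f' }

Productions for P:
  P → f: FIRST = { 'f' }
  P → / F: FIRST = { '/' }
  P → d / F: FIRST = { 'd' }
Productions for F:
  F → d: FIRST = { 'd' }
  F → d /: FIRST = { 'd' }
  F → ε: FIRST = { ε }
  F → P d /: FIRST = { '/', 'd', 'f' }

Conflict for F: F → d and F → d /
  Overlap: { 'd' }
Conflict for F: F → d and F → P d /
  Overlap: { 'd' }
Conflict for F: F → d / and F → P d /
  Overlap: { 'd' }

Answer: Yes. F → d / F → d '/' on { 'd' }; F → d / F → P d '/' on { 'd' }; F → d '/' / F → P d '/' on { 'd' }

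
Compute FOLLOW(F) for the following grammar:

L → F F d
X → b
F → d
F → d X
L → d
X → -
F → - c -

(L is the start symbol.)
{ '-', 'd' }

To compute FOLLOW(F), find every occurrence of F on a right-hand side N → α F β: add FIRST(β) \ {ε}, and if β is empty or nullable also add FOLLOW(N). Iterate to a fixed point.

In L → F F d: F is followed by F d, add FIRST(F d) \ {ε} = { '-', 'd' }
In L → F F d: F is followed by d, add FIRST(d) \ {ε} = { 'd' }

Taking the union: FOLLOW(F) = { '-', 'd' }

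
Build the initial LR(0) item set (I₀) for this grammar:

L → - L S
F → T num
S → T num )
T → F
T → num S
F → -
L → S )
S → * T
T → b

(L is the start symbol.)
First, augment the grammar with L' → L
I₀ = CLOSURE({ [L' → . L] }):
  [L' → . L] has the dot before L: add [L → . - L S], [L → . S )]
  [L → . S )] has the dot before S: add [S → . T num )], [S → . * T]
  [S → . T num )] has the dot before T: add [T → . F], [T → . num S], [T → . b]
  [T → . F] has the dot before F: add [F → . T num], [F → . -]
No further items can be added.

I₀ = { [F → . -], [F → . T num], [L → . - L S], [L → . S )], [L' → . L], [S → . * T], [S → . T num )], [T → . F], [T → . b], [T → . num S] }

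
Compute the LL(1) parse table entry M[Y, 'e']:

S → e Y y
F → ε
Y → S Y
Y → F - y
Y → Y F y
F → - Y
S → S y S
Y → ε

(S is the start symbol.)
To find M[Y, 'e'], we find productions for Y where 'e' is in the predict set (PREDICT(N → α) = (FIRST(α) \ {ε}) ∪ (FOLLOW(N) if α ⇒* ε)).

Relevant sets:
  FIRST(S) = { 'e' }
  FIRST(F) = { '-', ε }
  FIRST(Y) = { '-', 'e', 'y', ε }
  FOLLOW(Y) = { '-', 'y' }

Y → S Y: PREDICT = { 'e' }
  'e' is in predict set, so this production goes in M[Y, 'e']
Y → F - y: PREDICT = { '-' }
Y → Y F y: PREDICT = { '-', 'e', 'y' }
  'e' is in predict set, so this production goes in M[Y, 'e']
Y → ε: PREDICT = { '-', 'y' }

M[Y, 'e'] = Y → S Y, Y → Y F y  (a multiply-defined cell — the grammar is not LL(1))

Answer: Y → S Y, Y → Y F y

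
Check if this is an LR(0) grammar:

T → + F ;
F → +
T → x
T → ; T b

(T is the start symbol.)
Augment with T' → T and build the canonical LR(0) collection (I0 = CLOSURE({[T' → . T]}), then GOTO on every symbol after a dot until no new states appear). It has 10 states:
  I0: { [T → . + F ;], [T → . ; T b], [T → . x], [T' → . T] }  — shift
  I1: { [F → . +], [T → + . F ;] }  — shift
  I2: { [T → . + F ;], [T → . ; T b], [T → . x], [T → ; . T b] }  — shift
  I3: { [T' → T .] }  — accept
  I4: { [T → x .] }  — reduce
  I5: { [T → ; T . b] }  — shift
  I6: { [T → ; T b .] }  — reduce
  I7: { [F → + .] }  — reduce
  I8: { [T → + F . ;] }  — shift
  I9: { [T → + F ; .] }  — reduce

Every state is either a pure shift/goto state or contains exactly one complete item and nothing to shift — no conflicts. The grammar is LR(0).

Answer: Yes, the grammar is LR(0)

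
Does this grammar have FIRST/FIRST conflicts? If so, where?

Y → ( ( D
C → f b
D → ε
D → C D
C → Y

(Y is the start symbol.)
A FIRST/FIRST conflict occurs when two productions N → α and N → β for the same non-terminal have FIRST(α) ∩ FIRST(β) ≠ ∅ (with ε ∈ FIRST of a nullable right-hand side, so two nullable alternatives also conflict).

FIRST sets of the non-terminals at (or reachable through a nullable prefix from) the front of some alternative:
  FIRST(Y) = { '(' }
  FIRST(C) = { '(', 'f' }

Productions for C:
  C → f b: FIRST = { 'f' }
  C → Y: FIRST = { '(' }
Productions for D:
  D → ε: FIRST = { ε }
  D → C D: FIRST = { '(', 'f' }
Y has only one production, so no FIRST/FIRST conflict is possible there.

All alternatives of each non-terminal have pairwise disjoint FIRST sets.

Answer: No FIRST/FIRST conflicts.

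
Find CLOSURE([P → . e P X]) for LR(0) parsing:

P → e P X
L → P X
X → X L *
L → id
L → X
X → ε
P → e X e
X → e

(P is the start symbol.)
Start with: [P → . e P X]
The dot precedes the terminal e, so nothing is added.

CLOSURE = { [P → . e P X] }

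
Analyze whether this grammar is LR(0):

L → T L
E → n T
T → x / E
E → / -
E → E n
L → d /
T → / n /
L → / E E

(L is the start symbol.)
No. Shift-reduce conflict between [T → x / E .] and [E → E . n]

Augment with L' → L and build the canonical LR(0) collection (I0 = CLOSURE({[L' → . L]}), then GOTO on every symbol after a dot until no new states appear). It has 23 states:
  I0: { [L → . / E E], [L → . T L], [L → . d /], [L' → . L], [T → . / n /], [T → . x / E] }  — shift
  I1: { [E → . / -], [E → . E n], [E → . n T], [L → / . E E], [T → / . n /] }  — shift
  I2: { [L' → L .] }  — accept
  I3: { [L → . / E E], [L → . T L], [L → . d /], [L → T . L], [T → . / n /], [T → . x / E] }  — shift
  I4: { [L → d . /] }  — shift
  I5: { [T → x . / E] }  — shift
  I6: { [E → . / -], [E → . E n], [E → . n T], [T → x / . E] }  — shift
  I7: { [E → / . -] }  — shift
  I8: { [E → E . n], [T → x / E .] }  — shift, reduce
  I9: { [E → n . T], [T → . / n /], [T → . x / E] }  — shift
  I10: { [T → / . n /] }  — shift
  I11: { [E → n T .] }  — reduce
  I12: { [T → / n . /] }  — shift
  I13: { [T → / n / .] }  — reduce
  I14: { [E → E n .] }  — reduce
  I15: { [E → / - .] }  — reduce
  I16: { [L → d / .] }  — reduce
  I17: { [L → T L .] }  — reduce
  I18: { [E → . / -], [E → . E n], [E → . n T], [E → E . n], [L → / E . E] }  — shift
  I19: { [E → n . T], [T → . / n /], [T → . x / E], [T → / n . /] }  — shift
  I20: { [T → / . n /], [T → / n / .] }  — shift, reduce
  I21: { [E → E . n], [L → / E E .] }  — shift, reduce
  I22: { [E → E n .], [E → n . T], [T → . / n /], [T → . x / E] }  — shift, reduce

Conflict in state I8:
  Shift-reduce conflict between [T → x / E .] and [E → E . n]
So the grammar is NOT LR(0).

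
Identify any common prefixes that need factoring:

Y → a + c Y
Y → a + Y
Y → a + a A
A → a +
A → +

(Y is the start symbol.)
Yes, Y has productions with common prefix 'a +'

Left-factoring is needed when two productions for the same non-terminal
share a common prefix on the right-hand side.

Productions for Y:
  Y → a + c Y
  Y → a + Y
  Y → a + a A
Productions for A:
  A → a +
  A → +

Found common prefix 'a +' in productions for Y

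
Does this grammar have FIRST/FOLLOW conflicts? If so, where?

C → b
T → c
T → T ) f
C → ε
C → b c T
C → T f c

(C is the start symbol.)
A FIRST/FOLLOW conflict occurs when a non-terminal N has a nullable alternative N → β (β ⇒* ε) and another alternative N → α with FIRST(α) ∩ FOLLOW(N) ≠ ∅: on such a lookahead the parser cannot decide between expanding α and letting N vanish via β.

Nullable non-terminals: C.
FIRST sets used below: FIRST(T) = { 'c' }

C: nullable alternative(s) C → ε; FOLLOW(C) = { $ }
  C → b: FIRST \ {ε} = { 'b' } — disjoint from FOLLOW(C)
  C → ε: FIRST \ {ε} = { } — this is the only nullable alternative, skip
  C → b c T: FIRST \ {ε} = { 'b' } — disjoint from FOLLOW(C)
  C → T f c: FIRST \ {ε} = { 'c' } — disjoint from FOLLOW(C)

T has no nullable alternative, so no FIRST/FOLLOW check is needed there.

No FIRST/FOLLOW conflicts found.

Answer: No FIRST/FOLLOW conflicts.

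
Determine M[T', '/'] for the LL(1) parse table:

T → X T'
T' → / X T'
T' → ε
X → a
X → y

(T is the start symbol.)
To find M[T', '/'], we find productions for T' where '/' is in the predict set (PREDICT(N → α) = (FIRST(α) \ {ε}) ∪ (FOLLOW(N) if α ⇒* ε)).

Relevant sets:
  FOLLOW(T') = { $ }

T' → / X T': PREDICT = { '/' }
  '/' is in predict set, so this production goes in M[T', '/']
T' → ε: PREDICT = { $ }

M[T', '/'] = T' → / X T'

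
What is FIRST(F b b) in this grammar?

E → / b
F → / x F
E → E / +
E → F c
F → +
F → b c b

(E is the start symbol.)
FIRST sets of the non-terminals involved (from the grammar, by fixed-point iteration):
  FIRST(F) = { '+', '/', 'b' }

To compute FIRST(F b b), process the symbols left to right:
Symbol F is a non-terminal. Add FIRST(F) \ {ε} = { '+', '/', 'b' }
F is not nullable (ε ∉ FIRST(F)), so stop here.
FIRST(F b b) = { '+', '/', 'b' }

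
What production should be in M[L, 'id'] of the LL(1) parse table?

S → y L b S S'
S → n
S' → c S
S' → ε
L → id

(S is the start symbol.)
L → id

To find M[L, 'id'], we find productions for L where 'id' is in the predict set (PREDICT(N → α) = (FIRST(α) \ {ε}) ∪ (FOLLOW(N) if α ⇒* ε)).

L → id: PREDICT = { 'id' }
  'id' is in predict set, so this production goes in M[L, 'id']

M[L, 'id'] = L → id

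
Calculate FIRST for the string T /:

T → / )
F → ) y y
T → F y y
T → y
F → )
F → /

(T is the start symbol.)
FIRST sets of the non-terminals involved (from the grammar, by fixed-point iteration):
  FIRST(T) = { ')', '/', 'y' }

To compute FIRST(T /), process the symbols left to right:
Symbol T is a non-terminal. Add FIRST(T) \ {ε} = { ')', '/', 'y' }
T is not nullable (ε ∉ FIRST(T)), so stop here.
FIRST(T /) = { ')', '/', 'y' }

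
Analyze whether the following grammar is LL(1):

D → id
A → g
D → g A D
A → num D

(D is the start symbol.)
For D:
  PREDICT(D → id) = { 'id' }
  PREDICT(D → g A D) = { 'g' }
For A:
  PREDICT(A → g) = { 'g' }
  PREDICT(A → num D) = { 'num' }

All predict sets are disjoint. The grammar IS LL(1).

Answer: Yes, the grammar is LL(1).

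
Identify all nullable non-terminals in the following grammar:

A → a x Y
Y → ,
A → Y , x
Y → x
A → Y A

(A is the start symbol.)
A non-terminal is nullable if it can derive ε (the empty string): either it has an ε-production, or it has a production whose right-hand side consists entirely of nullable non-terminals.

There are no ε-productions, so no non-terminal can derive ε.
No non-terminals are nullable.

Answer: None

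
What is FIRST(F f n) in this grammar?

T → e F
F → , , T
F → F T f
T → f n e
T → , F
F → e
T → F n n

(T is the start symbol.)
FIRST sets of the non-terminals involved (from the grammar, by fixed-point iteration):
  FIRST(F) = { ',', 'e' }

To compute FIRST(F f n), process the symbols left to right:
Symbol F is a non-terminal. Add FIRST(F) \ {ε} = { ',', 'e' }
F is not nullable (ε ∉ FIRST(F)), so stop here.
FIRST(F f n) = { ',', 'e' }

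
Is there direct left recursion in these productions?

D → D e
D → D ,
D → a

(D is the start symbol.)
Direct left recursion occurs when N → N α for some non-terminal N (the right-hand side begins with the left-hand side itself).

D → D e: LEFT RECURSIVE (starts with D)
D → D ,: LEFT RECURSIVE (starts with D)
D → a: starts with a

The grammar has direct left recursion on: D.

Answer: Yes, D is left-recursive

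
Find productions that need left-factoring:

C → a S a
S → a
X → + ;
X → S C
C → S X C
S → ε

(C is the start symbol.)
Left-factoring is needed when two productions for the same non-terminal
share a common prefix on the right-hand side.

Productions for C:
  C → a S a
  C → S X C
Productions for S:
  S → a
  S → ε
Productions for X:
  X → + ;
  X → S C

No common prefixes found.

Answer: No, left-factoring is not needed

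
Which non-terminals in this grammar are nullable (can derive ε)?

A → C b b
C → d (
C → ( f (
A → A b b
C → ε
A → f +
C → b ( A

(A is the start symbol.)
{ 'C' }

A non-terminal is nullable if it can derive ε (the empty string): either it has an ε-production, or it has a production whose right-hand side consists entirely of nullable non-terminals.

ε-productions: C → ε
So C is immediately nullable.
No further non-terminal can be added: every production for the remaining non-terminals contains a terminal or a non-nullable non-terminal.
Nullable = { 'C' }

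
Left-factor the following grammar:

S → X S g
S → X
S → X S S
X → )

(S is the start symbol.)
Left-factoring transforms A → αβ₁ | αβ₂ into A → αA' and A' → β₁ | β₂
(α is the longest common prefix among the alternatives). Repeat until
no nonterminal has two alternatives with a common prefix.

Round 1: S has alternatives sharing prefix 'X'. Introduce S': S → X S'
  Add: S' → S g
  Add: S' → ε
  Add: S' → S S

Round 2: S' has alternatives sharing prefix 'S'. Introduce S'': S' → S S''
  Add: S'' → g
  Add: S'' → S

No remaining common prefixes — done.

Resulting grammar:
S → X S'
S' → S S''
S'' → g
S'' → S
S' → ε
X → )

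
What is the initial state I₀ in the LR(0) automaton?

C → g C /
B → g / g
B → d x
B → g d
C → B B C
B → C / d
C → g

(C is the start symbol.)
First, augment the grammar with C' → C
I₀ = CLOSURE({ [C' → . C] }):
  [C' → . C] has the dot before C: add [C → . g C /], [C → . B B C], [C → . g]
  [C → . B B C] has the dot before B: add [B → . g / g], [B → . d x], [B → . g d], [B → . C / d]
No further items can be added.

I₀ = { [B → . C / d], [B → . d x], [B → . g / g], [B → . g d], [C → . B B C], [C → . g C /], [C → . g], [C' → . C] }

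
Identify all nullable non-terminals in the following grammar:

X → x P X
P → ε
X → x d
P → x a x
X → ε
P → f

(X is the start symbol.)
{ 'P', 'X' }

A non-terminal is nullable if it can derive ε (the empty string): either it has an ε-production, or it has a production whose right-hand side consists entirely of nullable non-terminals.

ε-productions: P → ε, X → ε
So P, X are immediately nullable.
Every non-terminal is now nullable.
Nullable = { 'P', 'X' }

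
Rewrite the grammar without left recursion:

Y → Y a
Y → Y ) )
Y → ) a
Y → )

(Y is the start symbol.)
Y → ) a Y'
Y → ) Y'
Y' → a Y'
Y' → ) ) Y'
Y' → ε

Y is directly left-recursive. The standard transformation for
  A → A α₁ | ... | A α_m | β₁ | ... | β_n
is
  A  → β₁ A' | ... | β_n A'
  A' → α₁ A' | ... | α_m A' | ε

Y → ) a becomes Y → ) a Y'
Y → ) becomes Y → ) Y'
Y → Y a becomes Y' → a Y'
Y → Y ) ) becomes Y' → ) ) Y'
Add Y' → ε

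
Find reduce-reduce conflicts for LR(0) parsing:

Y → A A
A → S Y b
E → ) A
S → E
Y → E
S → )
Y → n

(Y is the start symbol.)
A reduce-reduce conflict occurs when an LR(0) state has two complete items [A → α .] and [B → β .] — both call for a reduction, and with no lookahead the parser cannot choose between them.

Augment with Y' → Y and build the canonical LR(0) collection (I0 = CLOSURE({[Y' → . Y]}), then GOTO on every symbol after a dot until no new states appear). It has 12 states:
  I0: { [A → . S Y b], [E → . ) A], [S → . )], [S → . E], [Y → . A A], [Y → . E], [Y → . n], [Y' → . Y] }  — shift
  I1: { [A → . S Y b], [E → ) . A], [E → . ) A], [S → ) .], [S → . )], [S → . E] }  — shift, reduce
  I2: { [A → . S Y b], [E → . ) A], [S → . )], [S → . E], [Y → A . A] }  — shift
  I3: { [S → E .], [Y → E .] }  — 2 reduces
  I4: { [A → . S Y b], [A → S . Y b], [E → . ) A], [S → . )], [S → . E], [Y → . A A], [Y → . E], [Y → . n] }  — shift
  I5: { [Y' → Y .] }  — accept
  I6: { [Y → n .] }  — reduce
  I7: { [A → S Y . b] }  — shift
  I8: { [A → S Y b .] }  — reduce
  I9: { [Y → A A .] }  — reduce
  I10: { [S → E .] }  — reduce
  I11: { [E → ) A .] }  — reduce

I3 contains complete items [S → E .], [Y → E .] — reduce-reduce conflict.

Answer: Yes — I3: [S → E .] vs [Y → E .]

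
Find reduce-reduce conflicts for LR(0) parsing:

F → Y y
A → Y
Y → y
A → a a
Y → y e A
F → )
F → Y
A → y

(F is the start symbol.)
A reduce-reduce conflict occurs when an LR(0) state has two complete items [A → α .] and [B → β .] — both call for a reduction, and with no lookahead the parser cannot choose between them.

Augment with F' → F and build the canonical LR(0) collection (I0 = CLOSURE({[F' → . F]}), then GOTO on every symbol after a dot until no new states appear). It has 12 states:
  I0: { [F → . )], [F → . Y y], [F → . Y], [F' → . F], [Y → . y e A], [Y → . y] }  — shift
  I1: { [F → ) .] }  — reduce
  I2: { [F' → F .] }  — accept
  I3: { [F → Y . y], [F → Y .] }  — shift, reduce
  I4: { [Y → y . e A], [Y → y .] }  — shift, reduce
  I5: { [A → . Y], [A → . a a], [A → . y], [Y → . y e A], [Y → . y], [Y → y e . A] }  — shift
  I6: { [Y → y e A .] }  — reduce
  I7: { [A → Y .] }  — reduce
  I8: { [A → a . a] }  — shift
  I9: { [A → y .], [Y → y . e A], [Y → y .] }  — shift, 2 reduces
  I10: { [A → a a .] }  — reduce
  I11: { [F → Y y .] }  — reduce

I9 contains complete items [A → y .], [Y → y .] — reduce-reduce conflict.

Answer: Yes — I9: [A → y .] vs [Y → y .]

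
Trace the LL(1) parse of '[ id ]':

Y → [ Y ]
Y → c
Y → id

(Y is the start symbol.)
Stack is shown with the top on the left.

Stack    Input     Action
-------------------------
Y $      [ id ] $  output Y → [ Y ]
[ Y ] $  [ id ] $  match '['
Y ] $    id ] $    output Y → id
id ] $   id ] $    match 'id'
] $      ] $       match ']'
$        $         accept

The string is accepted.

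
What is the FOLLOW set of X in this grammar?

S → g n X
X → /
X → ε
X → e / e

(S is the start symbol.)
{ $ }

To compute FOLLOW(X), find every occurrence of X on a right-hand side N → α X β: add FIRST(β) \ {ε}, and if β is empty or nullable also add FOLLOW(N). Iterate to a fixed point.

In S → g n X: X is at the end, add FOLLOW(S)

The FOLLOW sets referred to above (computed the same way, to a fixed point):
  FOLLOW(S) = { $ }

Taking the union: FOLLOW(X) = { $ }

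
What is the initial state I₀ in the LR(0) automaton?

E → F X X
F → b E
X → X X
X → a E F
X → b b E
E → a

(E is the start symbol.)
{ [E → . F X X], [E → . a], [E' → . E], [F → . b E] }

First, augment the grammar with E' → E
I₀ = CLOSURE({ [E' → . E] }):
  [E' → . E] has the dot before E: add [E → . F X X], [E → . a]
  [E → . F X X] has the dot before F: add [F → . b E]
No further items can be added.

I₀ = { [E → . F X X], [E → . a], [E' → . E], [F → . b E] }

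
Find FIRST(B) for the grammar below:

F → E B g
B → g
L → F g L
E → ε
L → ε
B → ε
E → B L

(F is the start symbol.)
From B → g:
  - g is a terminal: add 'g' and stop
From B → ε:
  - ε-production, so ε ∈ FIRST(B)

Collecting: FIRST(B) = { 'g', ε }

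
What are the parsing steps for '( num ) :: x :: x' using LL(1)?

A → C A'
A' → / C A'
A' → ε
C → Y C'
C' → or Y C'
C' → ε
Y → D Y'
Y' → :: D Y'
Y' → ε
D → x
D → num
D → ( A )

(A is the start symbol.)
LL(1) parsing maintains a stack (initially the start symbol over $) and the input. At each step: if the stack top is a terminal, match it against the current input token; if it is a non-terminal N, replace it with the RHS of M[N, lookahead] (the unique production whose predict set contains the lookahead).

Stack is shown with the top on the left.

Stack                      Input                Action
------------------------------------------------------
A $                        ( num ) :: x :: x $  output A → C A'
C A' $                     ( num ) :: x :: x $  output C → Y C'
Y C' A' $                  ( num ) :: x :: x $  output Y → D Y'
D Y' C' A' $               ( num ) :: x :: x $  output D → ( A )
( A ) Y' C' A' $           ( num ) :: x :: x $  match '('
A ) Y' C' A' $             num ) :: x :: x $    output A → C A'
C A' ) Y' C' A' $          num ) :: x :: x $    output C → Y C'
Y C' A' ) Y' C' A' $       num ) :: x :: x $    output Y → D Y'
D Y' C' A' ) Y' C' A' $    num ) :: x :: x $    output D → num
num Y' C' A' ) Y' C' A' $  num ) :: x :: x $    match 'num'
Y' C' A' ) Y' C' A' $      ) :: x :: x $        output Y' → ε
C' A' ) Y' C' A' $         ) :: x :: x $        output C' → ε
A' ) Y' C' A' $            ) :: x :: x $        output A' → ε
) Y' C' A' $               ) :: x :: x $        match ')'
Y' C' A' $                 :: x :: x $          output Y' → :: D Y'
:: D Y' C' A' $            :: x :: x $          match '::'
D Y' C' A' $               x :: x $             output D → x
x Y' C' A' $               x :: x $             match 'x'
Y' C' A' $                 :: x $               output Y' → :: D Y'
:: D Y' C' A' $            :: x $               match '::'
D Y' C' A' $               x $                  output D → x
x Y' C' A' $               x $                  match 'x'
Y' C' A' $                 $                    output Y' → ε
C' A' $                    $                    output C' → ε
A' $                       $                    output A' → ε
$                          $                    accept

The string is accepted.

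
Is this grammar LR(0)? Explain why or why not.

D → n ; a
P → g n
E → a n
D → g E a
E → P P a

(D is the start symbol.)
Yes, the grammar is LR(0)

A grammar is LR(0) if no state in the canonical LR(0) collection has:
  - both a shift item (dot before a terminal) and a complete item (shift-reduce conflict), or
  - two or more complete items (reduce-reduce conflict; the accept item [D' → D .] counts as a complete item here).

Augment with D' → D and build the canonical LR(0) collection (I0 = CLOSURE({[D' → . D]}), then GOTO on every symbol after a dot until no new states appear). It has 15 states:
  I0: { [D → . g E a], [D → . n ; a], [D' → . D] }  — shift
  I1: { [D' → D .] }  — accept
  I2: { [D → g . E a], [E → . P P a], [E → . a n], [P → . g n] }  — shift
  I3: { [D → n . ; a] }  — shift
  I4: { [D → n ; . a] }  — shift
  I5: { [D → n ; a .] }  — reduce
  I6: { [D → g E . a] }  — shift
  I7: { [E → P . P a], [P → . g n] }  — shift
  I8: { [E → a . n] }  — shift
  I9: { [P → g . n] }  — shift
  I10: { [P → g n .] }  — reduce
  I11: { [E → a n .] }  — reduce
  I12: { [E → P P . a] }  — shift
  I13: { [E → P P a .] }  — reduce
  I14: { [D → g E a .] }  — reduce

Every state is either a pure shift/goto state or contains exactly one complete item and nothing to shift — no conflicts. The grammar is LR(0).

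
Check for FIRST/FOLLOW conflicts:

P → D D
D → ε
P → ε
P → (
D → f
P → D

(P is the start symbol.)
A FIRST/FOLLOW conflict occurs when a non-terminal N has a nullable alternative N → β (β ⇒* ε) and another alternative N → α with FIRST(α) ∩ FOLLOW(N) ≠ ∅: on such a lookahead the parser cannot decide between expanding α and letting N vanish via β.

Nullable non-terminals: D, P.
FIRST sets used below: FIRST(D) = { 'f', ε }

D: nullable alternative(s) D → ε; FOLLOW(D) = { $, 'f' }
  D → ε: FIRST \ {ε} = { } — this is the only nullable alternative, skip
  D → f: FIRST \ {ε} = { 'f' } — overlaps FOLLOW(D) on { 'f' }: CONFLICT

P: nullable alternative(s) P → D D, P → ε, P → D; FOLLOW(P) = { $ }
  P → D D: FIRST \ {ε} = { 'f' } — disjoint from FOLLOW(P)
  P → ε: FIRST \ {ε} = { } — disjoint from FOLLOW(P)
  P → (: FIRST \ {ε} = { '(' } — disjoint from FOLLOW(P)
  P → D: FIRST \ {ε} = { 'f' } — disjoint from FOLLOW(P)

So the grammar has 1 FIRST/FOLLOW conflict (marked CONFLICT above).

Answer: Yes. D → f with FOLLOW(D) on { 'f' }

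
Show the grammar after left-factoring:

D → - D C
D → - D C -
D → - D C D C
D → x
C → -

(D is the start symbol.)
Left-factoring transforms A → αβ₁ | αβ₂ into A → αA' and A' → β₁ | β₂
(α is the longest common prefix among the alternatives). Repeat until
no nonterminal has two alternatives with a common prefix.

Round 1: D has alternatives sharing prefix '- D C'. Introduce D': D → - D C D'
  Add: D' → ε
  Add: D' → -
  Add: D' → D C

No remaining common prefixes — done.

Resulting grammar:
D → - D C D'
D' → ε
D' → -
D' → D C
D → x
C → -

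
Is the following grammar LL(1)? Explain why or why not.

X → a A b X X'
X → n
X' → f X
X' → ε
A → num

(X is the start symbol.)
No. Predict set conflict for X': { 'f' }

Relevant sets:
  FOLLOW(X') = { $, 'f' }

For X:
  PREDICT(X → a A b X X') = { 'a' }
  PREDICT(X → n) = { 'n' }
For X':
  PREDICT(X' → f X) = { 'f' }
  PREDICT(X' → ε) = { $, 'f' }
A has a single production, so nothing to check there.

Conflict found: Predict set conflict for X': { 'f' }
The grammar is NOT LL(1).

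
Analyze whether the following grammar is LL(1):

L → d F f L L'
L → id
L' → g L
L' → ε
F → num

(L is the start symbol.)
A grammar is LL(1) if for each non-terminal N with multiple productions, the predict sets of those productions are pairwise disjoint, where PREDICT(N → α) = (FIRST(α) \ {ε}) ∪ (FOLLOW(N) if α ⇒* ε).

Relevant sets:
  FOLLOW(L') = { $, 'g' }

For L:
  PREDICT(L → d F f L L') = { 'd' }
  PREDICT(L → id) = { 'id' }
For L':
  PREDICT(L' → g L) = { 'g' }
  PREDICT(L' → ε) = { $, 'g' }
F has a single production, so nothing to check there.

Conflict found: Predict set conflict for L': { 'g' }
The grammar is NOT LL(1).

Answer: No. Predict set conflict for L': { 'g' }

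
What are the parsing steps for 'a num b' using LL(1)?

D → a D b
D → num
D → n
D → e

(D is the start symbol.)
Stack is shown with the top on the left.

Stack    Input      Action
--------------------------
D $      a num b $  output D → a D b
a D b $  a num b $  match 'a'
D b $    num b $    output D → num
num b $  num b $    match 'num'
b $      b $        match 'b'
$        $          accept

The string is accepted.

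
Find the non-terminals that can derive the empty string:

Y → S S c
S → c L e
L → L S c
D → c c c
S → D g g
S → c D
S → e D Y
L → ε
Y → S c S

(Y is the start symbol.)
ε-productions: L → ε
So L is immediately nullable.
No further non-terminal can be added: every production for the remaining non-terminals contains a terminal or a non-nullable non-terminal.
Nullable = { 'L' }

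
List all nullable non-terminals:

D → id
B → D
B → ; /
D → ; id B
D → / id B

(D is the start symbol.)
None

There are no ε-productions, so no non-terminal can derive ε.
No non-terminals are nullable.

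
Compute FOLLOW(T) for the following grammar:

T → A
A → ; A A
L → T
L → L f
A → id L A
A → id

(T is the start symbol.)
T is the start symbol, so $ ∈ FOLLOW(T).
In L → T: T is at the end, add FOLLOW(L)

The FOLLOW sets referred to above (computed the same way, to a fixed point):
  FOLLOW(L) = { ';', 'f', 'id' }

Taking the union: FOLLOW(T) = { $, ';', 'f', 'id' }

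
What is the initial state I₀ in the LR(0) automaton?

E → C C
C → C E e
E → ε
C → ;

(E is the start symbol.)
{ [C → . ;], [C → . C E e], [E → . C C], [E → .], [E' → . E] }

First, augment the grammar with E' → E
I₀ = CLOSURE({ [E' → . E] }):
  [E' → . E] has the dot before E: add [E → . C C], [E → .]
  [E → . C C] has the dot before C: add [C → . C E e], [C → . ;]
No further items can be added.

I₀ = { [C → . ;], [C → . C E e], [E → . C C], [E → .], [E' → . E] }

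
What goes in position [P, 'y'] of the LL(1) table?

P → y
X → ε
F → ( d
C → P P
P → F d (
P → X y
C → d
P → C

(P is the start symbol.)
To find M[P, 'y'], we find productions for P where 'y' is in the predict set (PREDICT(N → α) = (FIRST(α) \ {ε}) ∪ (FOLLOW(N) if α ⇒* ε)).

Relevant sets:
  FIRST(F) = { '(' }
  FIRST(X) = { ε }
  FIRST(C) = { '(', 'd', 'y' }

P → y: PREDICT = { 'y' }
  'y' is in predict set, so this production goes in M[P, 'y']
P → F d (: PREDICT = { '(' }
P → X y: PREDICT = { 'y' }
  'y' is in predict set, so this production goes in M[P, 'y']
P → C: PREDICT = { '(', 'd', 'y' }
  'y' is in predict set, so this production goes in M[P, 'y']

M[P, 'y'] = P → y, P → X y, P → C  (a multiply-defined cell — the grammar is not LL(1))

Answer: P → y, P → X y, P → C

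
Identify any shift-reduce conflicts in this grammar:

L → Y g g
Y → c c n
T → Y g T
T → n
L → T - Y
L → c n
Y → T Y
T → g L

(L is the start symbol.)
Yes — I12: [T → Y g T .] vs [T → . g L]; I15: [L → Y g g .] vs [L → . c n]; I18: [Y → T Y .] vs [T → Y . g T]; I20: [L → T - Y .] vs [T → Y . g T]

Augment with L' → L and build the canonical LR(0) collection (I0 = CLOSURE({[L' → . L]}), then GOTO on every symbol after a dot until no new states appear). It has 21 states:
  I0: { [L → . T - Y], [L → . Y g g], [L → . c n], [L' → . L], [T → . Y g T], [T → . g L], [T → . n], [Y → . T Y], [Y → . c c n] }  — shift
  I1: { [L' → L .] }  — accept
  I2: { [L → T . - Y], [T → . Y g T], [T → . g L], [T → . n], [Y → . T Y], [Y → . c c n], [Y → T . Y] }  — shift
  I3: { [L → Y . g g], [T → Y . g T] }  — shift
  I4: { [L → c . n], [Y → c . c n] }  — shift
  I5: { [L → . T - Y], [L → . Y g g], [L → . c n], [T → . Y g T], [T → . g L], [T → . n], [T → g . L], [Y → . T Y], [Y → . c c n] }  — shift
  I6: { [T → n .] }  — reduce
  I7: { [T → g L .] }  — reduce
  I8: { [Y → c c . n] }  — shift
  I9: { [L → c n .] }  — reduce
  I10: { [Y → c c n .] }  — reduce
  I11: { [L → Y g . g], [T → . Y g T], [T → . g L], [T → . n], [T → Y g . T], [Y → . T Y], [Y → . c c n] }  — shift
  I12: { [T → . Y g T], [T → . g L], [T → . n], [T → Y g T .], [Y → . T Y], [Y → . c c n], [Y → T . Y] }  — shift, reduce
  I13: { [T → Y . g T] }  — shift
  I14: { [Y → c . c n] }  — shift
  I15: { [L → . T - Y], [L → . Y g g], [L → . c n], [L → Y g g .], [T → . Y g T], [T → . g L], [T → . n], [T → g . L], [Y → . T Y], [Y → . c c n] }  — shift, reduce
  I16: { [T → . Y g T], [T → . g L], [T → . n], [T → Y g . T], [Y → . T Y], [Y → . c c n] }  — shift
  I17: { [T → . Y g T], [T → . g L], [T → . n], [Y → . T Y], [Y → . c c n], [Y → T . Y] }  — shift
  I18: { [T → Y . g T], [Y → T Y .] }  — shift, reduce
  I19: { [L → T - . Y], [T → . Y g T], [T → . g L], [T → . n], [Y → . T Y], [Y → . c c n] }  — shift
  I20: { [L → T - Y .], [T → Y . g T] }  — shift, reduce

I12 contains reduce item [T → Y g T .] and shift items [T → . g L], [T → . n], [Y → . c c n] — shift-reduce conflict.
I15 contains reduce item [L → Y g g .] and shift items [L → . c n], [T → . g L], [T → . n], [Y → . c c n] — shift-reduce conflict.
I18 contains reduce item [Y → T Y .] and shift item [T → Y . g T] — shift-reduce conflict.
I20 contains reduce item [L → T - Y .] and shift item [T → Y . g T] — shift-reduce conflict.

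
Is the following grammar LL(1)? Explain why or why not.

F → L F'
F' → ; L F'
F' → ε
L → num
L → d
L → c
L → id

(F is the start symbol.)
A grammar is LL(1) if for each non-terminal N with multiple productions, the predict sets of those productions are pairwise disjoint, where PREDICT(N → α) = (FIRST(α) \ {ε}) ∪ (FOLLOW(N) if α ⇒* ε).

Relevant sets:
  FOLLOW(F') = { $ }

For F':
  PREDICT(F' → ';' L F') = { ';' }
  PREDICT(F' → ε) = { $ }
For L:
  PREDICT(L → num) = { 'num' }
  PREDICT(L → d) = { 'd' }
  PREDICT(L → c) = { 'c' }
  PREDICT(L → id) = { 'id' }
F has a single production, so nothing to check there.

All predict sets are disjoint. The grammar IS LL(1).

Answer: Yes, the grammar is LL(1).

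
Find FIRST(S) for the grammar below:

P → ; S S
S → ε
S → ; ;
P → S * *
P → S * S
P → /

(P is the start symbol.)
From S → ε:
  - ε-production, so ε ∈ FIRST(S)
From S → ; ;:
  - ';' is a terminal: add ';' and stop

Collecting: FIRST(S) = { ';', ε }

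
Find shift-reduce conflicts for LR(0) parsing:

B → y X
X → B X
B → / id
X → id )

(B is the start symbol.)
No shift-reduce conflicts

Augment with B' → B and build the canonical LR(0) collection (I0 = CLOSURE({[B' → . B]}), then GOTO on every symbol after a dot until no new states appear). It has 10 states:
  I0: { [B → . / id], [B → . y X], [B' → . B] }  — shift
  I1: { [B → / . id] }  — shift
  I2: { [B' → B .] }  — accept
  I3: { [B → . / id], [B → . y X], [B → y . X], [X → . B X], [X → . id )] }  — shift
  I4: { [B → . / id], [B → . y X], [X → . B X], [X → . id )], [X → B . X] }  — shift
  I5: { [B → y X .] }  — reduce
  I6: { [X → id . )] }  — shift
  I7: { [X → id ) .] }  — reduce
  I8: { [X → B X .] }  — reduce
  I9: { [B → / id .] }  — reduce

No state contains both a complete item and a shift item.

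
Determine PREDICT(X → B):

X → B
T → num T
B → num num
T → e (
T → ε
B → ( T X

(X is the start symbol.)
PREDICT(X → B) = (FIRST(RHS) \ {ε}) ∪ (FOLLOW(X) if ε ∈ FIRST(RHS), i.e. RHS ⇒* ε)
FIRST(B) = { '(', 'num' }
FIRST(B) = { '(', 'num' }
ε ∉ FIRST(B), so FOLLOW(X) is not added.
PREDICT(X → B) = { '(', 'num' }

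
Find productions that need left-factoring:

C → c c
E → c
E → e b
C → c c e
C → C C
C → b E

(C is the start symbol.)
Left-factoring is needed when two productions for the same non-terminal
share a common prefix on the right-hand side.

Productions for C:
  C → c c
  C → c c e
  C → C C
  C → b E
Productions for E:
  E → c
  E → e b

Found common prefix 'c c' in productions for C

Answer: Yes, C has productions with common prefix 'c c'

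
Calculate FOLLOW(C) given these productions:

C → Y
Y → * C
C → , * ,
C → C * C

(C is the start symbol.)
{ $, '*' }

C is the start symbol, so $ ∈ FOLLOW(C).
In Y → * C: C is at the end, add FOLLOW(Y)
In C → C * C: C is followed by '*' C, add FIRST('*' C) \ {ε} = { '*' }
In C → C * C: C is at the end; this adds FOLLOW(C) to itself — nothing new

The FOLLOW sets referred to above (computed the same way, to a fixed point):
  FOLLOW(Y) = { $, '*' }

Taking the union: FOLLOW(C) = { $, '*' }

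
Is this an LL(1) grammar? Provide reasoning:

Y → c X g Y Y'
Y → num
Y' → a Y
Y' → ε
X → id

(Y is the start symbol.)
No. Predict set conflict for Y': { 'a' }

A grammar is LL(1) if for each non-terminal N with multiple productions, the predict sets of those productions are pairwise disjoint, where PREDICT(N → α) = (FIRST(α) \ {ε}) ∪ (FOLLOW(N) if α ⇒* ε).

Relevant sets:
  FOLLOW(Y') = { $, 'a' }

For Y:
  PREDICT(Y → c X g Y Y') = { 'c' }
  PREDICT(Y → num) = { 'num' }
For Y':
  PREDICT(Y' → a Y) = { 'a' }
  PREDICT(Y' → ε) = { $, 'a' }
X has a single production, so nothing to check there.

Conflict found: Predict set conflict for Y': { 'a' }
The grammar is NOT LL(1).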